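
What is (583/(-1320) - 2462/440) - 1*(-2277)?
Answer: 2997671/1320 ≈ 2271.0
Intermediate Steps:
(583/(-1320) - 2462/440) - 1*(-2277) = (583*(-1/1320) - 2462*1/440) + 2277 = (-53/120 - 1231/220) + 2277 = -7969/1320 + 2277 = 2997671/1320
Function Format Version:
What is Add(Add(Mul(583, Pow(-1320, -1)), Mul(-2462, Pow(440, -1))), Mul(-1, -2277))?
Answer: Rational(2997671, 1320) ≈ 2271.0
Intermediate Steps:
Add(Add(Mul(583, Pow(-1320, -1)), Mul(-2462, Pow(440, -1))), Mul(-1, -2277)) = Add(Add(Mul(583, Rational(-1, 1320)), Mul(-2462, Rational(1, 440))), 2277) = Add(Add(Rational(-53, 120), Rational(-1231, 220)), 2277) = Add(Rational(-7969, 1320), 2277) = Rational(2997671, 1320)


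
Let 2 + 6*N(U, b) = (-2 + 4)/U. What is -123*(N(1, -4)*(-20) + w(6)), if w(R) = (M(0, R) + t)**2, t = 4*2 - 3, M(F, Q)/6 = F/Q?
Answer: -3075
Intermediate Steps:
N(U, b) = -1/3 + 1/(3*U) (N(U, b) = -1/3 + ((-2 + 4)/U)/6 = -1/3 + (2/U)/6 = -1/3 + 1/(3*U))
M(F, Q) = 6*F/Q (M(F, Q) = 6*(F/Q) = 6*F/Q)
t = 5 (t = 8 - 3 = 5)
w(R) = 25 (w(R) = (6*0/R + 5)**2 = (0 + 5)**2 = 5**2 = 25)
-123*(N(1, -4)*(-20) + w(6)) = -123*(((1/3)*(1 - 1*1)/1)*(-20) + 25) = -123*(((1/3)*1*(1 - 1))*(-20) + 25) = -123*(((1/3)*1*0)*(-20) + 25) = -123*(0*(-20) + 25) = -123*(0 + 25) = -123*25 = -3075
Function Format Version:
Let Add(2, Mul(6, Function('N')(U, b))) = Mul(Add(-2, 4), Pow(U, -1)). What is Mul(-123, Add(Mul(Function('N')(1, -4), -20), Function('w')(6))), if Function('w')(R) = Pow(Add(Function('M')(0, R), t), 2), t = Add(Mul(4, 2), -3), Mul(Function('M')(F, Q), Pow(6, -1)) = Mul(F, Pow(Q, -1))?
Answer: -3075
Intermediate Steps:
Function('N')(U, b) = Add(Rational(-1, 3), Mul(Rational(1, 3), Pow(U, -1))) (Function('N')(U, b) = Add(Rational(-1, 3), Mul(Rational(1, 6), Mul(Add(-2, 4), Pow(U, -1)))) = Add(Rational(-1, 3), Mul(Rational(1, 6), Mul(2, Pow(U, -1)))) = Add(Rational(-1, 3), Mul(Rational(1, 3), Pow(U, -1))))
Function('M')(F, Q) = Mul(6, F, Pow(Q, -1)) (Function('M')(F, Q) = Mul(6, Mul(F, Pow(Q, -1))) = Mul(6, F, Pow(Q, -1)))
t = 5 (t = Add(8, -3) = 5)
Function('w')(R) = 25 (Function('w')(R) = Pow(Add(Mul(6, 0, Pow(R, -1)), 5), 2) = Pow(Add(0, 5), 2) = Pow(5, 2) = 25)
Mul(-123, Add(Mul(Function('N')(1, -4), -20), Function('w')(6))) = Mul(-123, Add(Mul(Mul(Rational(1, 3), Pow(1, -1), Add(1, Mul(-1, 1))), -20), 25)) = Mul(-123, Add(Mul(Mul(Rational(1, 3), 1, Add(1, -1)), -20), 25)) = Mul(-123, Add(Mul(Mul(Rational(1, 3), 1, 0), -20), 25)) = Mul(-123, Add(Mul(0, -20), 25)) = Mul(-123, Add(0, 25)) = Mul(-123, 25) = -3075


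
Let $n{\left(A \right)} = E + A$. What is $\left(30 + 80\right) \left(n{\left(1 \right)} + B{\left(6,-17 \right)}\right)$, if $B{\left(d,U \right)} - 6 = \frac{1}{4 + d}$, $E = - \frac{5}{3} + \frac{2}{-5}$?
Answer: $\frac{1661}{3} \approx 553.67$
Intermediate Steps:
$E = - \frac{31}{15}$ ($E = \left(-5\right) \frac{1}{3} + 2 \left(- \frac{1}{5}\right) = - \frac{5}{3} - \frac{2}{5} = - \frac{31}{15} \approx -2.0667$)
$B{\left(d,U \right)} = 6 + \frac{1}{4 + d}$
$n{\left(A \right)} = - \frac{31}{15} + A$
$\left(30 + 80\right) \left(n{\left(1 \right)} + B{\left(6,-17 \right)}\right) = \left(30 + 80\right) \left(\left(- \frac{31}{15} + 1\right) + \frac{25 + 6 \cdot 6}{4 + 6}\right) = 110 \left(- \frac{16}{15} + \frac{25 + 36}{10}\right) = 110 \left(- \frac{16}{15} + \frac{1}{10} \cdot 61\right) = 110 \left(- \frac{16}{15} + \frac{61}{10}\right) = 110 \cdot \frac{151}{30} = \frac{1661}{3}$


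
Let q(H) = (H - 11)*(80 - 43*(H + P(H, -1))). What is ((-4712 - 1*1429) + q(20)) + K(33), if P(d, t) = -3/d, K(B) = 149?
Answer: -259079/20 ≈ -12954.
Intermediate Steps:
q(H) = (-11 + H)*(80 - 43*H + 129/H) (q(H) = (H - 11)*(80 - 43*(H - 3/H)) = (-11 + H)*(80 + (-43*H + 129/H)) = (-11 + H)*(80 - 43*H + 129/H))
((-4712 - 1*1429) + q(20)) + K(33) = ((-4712 - 1*1429) + (-751 - 1419/20 - 43*20² + 553*20)) + 149 = ((-4712 - 1429) + (-751 - 1419*1/20 - 43*400 + 11060)) + 149 = (-6141 + (-751 - 1419/20 - 17200 + 11060)) + 149 = (-6141 - 139239/20) + 149 = -262059/20 + 149 = -259079/20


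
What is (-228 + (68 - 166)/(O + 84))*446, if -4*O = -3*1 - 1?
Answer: -8687188/85 ≈ -1.0220e+5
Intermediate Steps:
O = 1 (O = -(-3*1 - 1)/4 = -(-3 - 1)/4 = -¼*(-4) = 1)
(-228 + (68 - 166)/(O + 84))*446 = (-228 + (68 - 166)/(1 + 84))*446 = (-228 - 98/85)*446 = -19478/85*446 = -8687188/85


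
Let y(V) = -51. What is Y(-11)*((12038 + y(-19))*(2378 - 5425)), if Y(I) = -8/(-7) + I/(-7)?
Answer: -693963391/7 ≈ -9.9138e+7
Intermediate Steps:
Y(I) = 8/7 - I/7 (Y(I) = -8*(-⅐) + I*(-⅐) = 8/7 - I/7)
Y(-11)*((12038 + y(-19))*(2378 - 5425)) = (8/7 - ⅐*(-11))*((12038 - 51)*(2378 - 5425)) = (8/7 + 11/7)*(11987*(-3047)) = (19/7)*(-36524389) = -693963391/7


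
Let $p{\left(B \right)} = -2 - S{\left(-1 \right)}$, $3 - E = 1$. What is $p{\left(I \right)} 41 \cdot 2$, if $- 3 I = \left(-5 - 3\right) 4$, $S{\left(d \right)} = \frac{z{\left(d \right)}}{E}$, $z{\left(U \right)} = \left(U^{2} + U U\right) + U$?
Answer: $-205$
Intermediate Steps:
$z{\left(U \right)} = U + 2 U^{2}$ ($z{\left(U \right)} = \left(U^{2} + U^{2}\right) + U = 2 U^{2} + U = U + 2 U^{2}$)
$E = 2$ ($E = 3 - 1 = 2$)
$S{\left(d \right)} = \frac{d \left(1 + 2 d\right)}{2}$
$I = \frac{32}{3}$ ($I = - \frac{\left(-5 - 3\right) 4}{3} = - \frac{\left(-8\right) 4}{3} = \left(- \frac{1}{3}\right) \left(-32\right) = \frac{32}{3} \approx 10.667$)
$p{\left(B \right)} = - \frac{5}{2}$ ($p{\left(B \right)} = -2 - - (\frac{1}{2} - 1) = -2 - \left(-1\right) \left(- \frac{1}{2}\right) = -2 - \frac{1}{2} = - \frac{5}{2}$)
$p{\left(I \right)} 41 \cdot 2 = \left(- \frac{5}{2}\right) 41 \cdot 2 = \left(- \frac{205}{2}\right) 2 = -205$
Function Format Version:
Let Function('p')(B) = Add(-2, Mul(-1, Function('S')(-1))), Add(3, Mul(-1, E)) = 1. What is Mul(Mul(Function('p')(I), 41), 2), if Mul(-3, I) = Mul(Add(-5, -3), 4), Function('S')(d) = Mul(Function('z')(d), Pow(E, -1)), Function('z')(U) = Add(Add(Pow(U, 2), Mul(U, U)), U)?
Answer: -205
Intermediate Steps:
Function('z')(U) = Add(U, Mul(2, Pow(U, 2))) (Function('z')(U) = Add(Add(Pow(U, 2), Pow(U, 2)), U) = Add(Mul(2, Pow(U, 2)), U) = Add(U, Mul(2, Pow(U, 2))))
E = 2 (E = Add(3, Mul(-1, 1)) = Add(3, -1) = 2)
Function('S')(d) = Mul(Rational(1, 2), d, Add(1, Mul(2, d))) (Function('S')(d) = Mul(Mul(d, Add(1, Mul(2, d))), Pow(2, -1)) = Mul(Mul(d, Add(1, Mul(2, d))), Rational(1, 2)) = Mul(Rational(1, 2), d, Add(1, Mul(2, d))))
I = Rational(32, 3) (I = Mul(Rational(-1, 3), Mul(Add(-5, -3), 4)) = Mul(Rational(-1, 3), Mul(-8, 4)) = Mul(Rational(-1, 3), -32) = Rational(32, 3) ≈ 10.667)
Function('p')(B) = Rational(-5, 2) (Function('p')(B) = Add(-2, Mul(-1, Mul(-1, Add(Rational(1, 2), -1)))) = Add(-2, Mul(-1, Mul(-1, Rational(-1, 2)))) = Add(-2, Mul(-1, Rational(1, 2))) = Add(-2, Rational(-1, 2)) = Rational(-5, 2))
Mul(Mul(Function('p')(I), 41), 2) = Mul(Mul(Rational(-5, 2), 41), 2) = Mul(Rational(-205, 2), 2) = -205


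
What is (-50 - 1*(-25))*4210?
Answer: -105250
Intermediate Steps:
(-50 - 1*(-25))*4210 = (-50 + 25)*4210 = -25*4210 = -105250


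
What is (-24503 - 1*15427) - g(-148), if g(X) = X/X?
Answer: -39931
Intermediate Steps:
g(X) = 1
(-24503 - 1*15427) - g(-148) = (-24503 - 1*15427) - 1*1 = (-24503 - 15427) - 1 = -39930 - 1 = -39931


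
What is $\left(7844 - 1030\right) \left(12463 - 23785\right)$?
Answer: $-77148108$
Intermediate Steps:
$\left(7844 - 1030\right) \left(12463 - 23785\right) = 6814 \left(-11322\right) = -77148108$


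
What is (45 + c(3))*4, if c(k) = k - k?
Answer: 180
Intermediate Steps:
c(k) = 0
(45 + c(3))*4 = (45 + 0)*4 = 45*4 = 180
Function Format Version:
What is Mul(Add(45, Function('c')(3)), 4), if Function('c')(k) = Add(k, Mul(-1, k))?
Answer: 180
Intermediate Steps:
Function('c')(k) = 0
Mul(Add(45, Function('c')(3)), 4) = Mul(Add(45, 0), 4) = Mul(45, 4) = 180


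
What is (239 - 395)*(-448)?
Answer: 69888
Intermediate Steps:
(239 - 395)*(-448) = -156*(-448) = 69888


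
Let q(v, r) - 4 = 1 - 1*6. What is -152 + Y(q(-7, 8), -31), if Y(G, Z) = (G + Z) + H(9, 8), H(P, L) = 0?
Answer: -184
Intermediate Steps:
q(v, r) = -1 (q(v, r) = 4 + (1 - 1*6) = 4 + (1 - 6) = 4 - 5 = -1)
Y(G, Z) = G + Z (Y(G, Z) = (G + Z) + 0 = G + Z)
-152 + Y(q(-7, 8), -31) = -152 + (-1 - 31) = -152 - 32 = -184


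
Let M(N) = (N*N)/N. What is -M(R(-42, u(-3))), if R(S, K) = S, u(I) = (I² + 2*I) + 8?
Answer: 42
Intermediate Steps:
u(I) = 8 + I² + 2*I
M(N) = N (M(N) = N²/N = N)
-M(R(-42, u(-3))) = -1*(-42) = 42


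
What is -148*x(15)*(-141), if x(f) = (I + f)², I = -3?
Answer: 3004992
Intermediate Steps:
x(f) = (-3 + f)²
-148*x(15)*(-141) = -148*(-3 + 15)²*(-141) = -148*12²*(-141) = -148*144*(-141) = -21312*(-141) = 3004992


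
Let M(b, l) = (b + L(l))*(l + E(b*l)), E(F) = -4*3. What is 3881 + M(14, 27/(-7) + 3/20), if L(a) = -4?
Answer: 52135/14 ≈ 3723.9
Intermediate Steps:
E(F) = -12
M(b, l) = (-12 + l)*(-4 + b) (M(b, l) = (b - 4)*(l - 12) = (-4 + b)*(-12 + l) = (-12 + l)*(-4 + b))
3881 + M(14, 27/(-7) + 3/20) = 3881 + (48 - 12*14 - 4*(27/(-7) + 3/20) + 14*(27/(-7) + 3/20)) = 3881 + (48 - 168 - 4*(27*(-1/7) + 3*(1/20)) + 14*(27*(-1/7) + 3*(1/20))) = 3881 + (48 - 168 - 4*(-27/7 + 3/20) + 14*(-27/7 + 3/20)) = 3881 + (48 - 168 - 4*(-519/140) + 14*(-519/140)) = 3881 + (48 - 168 + 519/35 - 519/10) = 3881 - 2199/14 = 52135/14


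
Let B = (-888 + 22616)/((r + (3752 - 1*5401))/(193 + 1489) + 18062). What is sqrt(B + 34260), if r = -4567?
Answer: 2*sqrt(493888095954276937)/7593517 ≈ 185.10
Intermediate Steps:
B = 9136624/7593517 (B = (-888 + 22616)/((-4567 + (3752 - 1*5401))/(193 + 1489) + 18062) = 21728/((-4567 + (3752 - 5401))/1682 + 18062) = 21728/((-4567 - 1649)*(1/1682) + 18062) = 21728/(-6216*1/1682 + 18062) = 21728/(-3108/841 + 18062) = 21728/(15187034/841) = 21728*(841/15187034) = 9136624/7593517 ≈ 1.2032)
sqrt(B + 34260) = sqrt(9136624/7593517 + 34260) = sqrt(260163029044/7593517) = 2*sqrt(493888095954276937)/7593517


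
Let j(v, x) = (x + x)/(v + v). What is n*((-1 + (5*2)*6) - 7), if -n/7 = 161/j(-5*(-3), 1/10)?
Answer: -8790600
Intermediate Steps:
j(v, x) = x/v (j(v, x) = (2*x)/((2*v)) = (2*x)*(1/(2*v)) = x/v)
n = -169050 (n = -1127/((1/10)/((-5*(-3)))) = -1127/((1*(⅒))/15) = -1127/((⅒)*(1/15)) = -1127/1/150 = -1127*150 = -7*24150 = -169050)
n*((-1 + (5*2)*6) - 7) = -169050*((-1 + (5*2)*6) - 7) = -169050*((-1 + 10*6) - 7) = -169050*((-1 + 60) - 7) = -169050*(59 - 7) = -169050*52 = -8790600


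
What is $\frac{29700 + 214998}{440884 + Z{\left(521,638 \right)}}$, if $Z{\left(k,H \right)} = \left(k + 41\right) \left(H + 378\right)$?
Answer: $\frac{40783}{168646} \approx 0.24183$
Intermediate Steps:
$Z{\left(k,H \right)} = \left(41 + k\right) \left(378 + H\right)$
$\frac{29700 + 214998}{440884 + Z{\left(521,638 \right)}} = \frac{29700 + 214998}{440884 + \left(15498 + 41 \cdot 638 + 378 \cdot 521 + 638 \cdot 521\right)} = \frac{244698}{440884 + \left(15498 + 26158 + 196938 + 332398\right)} = \frac{244698}{440884 + 570992} = \frac{244698}{1011876} = 244698 \cdot \frac{1}{1011876} = \frac{40783}{168646}$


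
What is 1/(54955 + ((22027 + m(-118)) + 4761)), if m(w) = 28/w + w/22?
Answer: 649/53047572 ≈ 1.2234e-5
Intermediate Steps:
m(w) = 28/w + w/22 (m(w) = 28/w + w*(1/22) = 28/w + w/22)
1/(54955 + ((22027 + m(-118)) + 4761)) = 1/(54955 + ((22027 + (28/(-118) + (1/22)*(-118))) + 4761)) = 1/(54955 + ((22027 + (28*(-1/118) - 59/11)) + 4761)) = 1/(54955 + ((22027 + (-14/59 - 59/11)) + 4761)) = 1/(54955 + ((22027 - 3635/649) + 4761)) = 1/(54955 + (14291888/649 + 4761)) = 1/(54955 + 17381777/649) = 1/(53047572/649) = 649/53047572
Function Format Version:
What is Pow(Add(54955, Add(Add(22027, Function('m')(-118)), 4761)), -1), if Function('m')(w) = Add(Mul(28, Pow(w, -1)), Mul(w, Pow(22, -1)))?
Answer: Rational(649, 53047572) ≈ 1.2234e-5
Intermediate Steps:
Function('m')(w) = Add(Mul(28, Pow(w, -1)), Mul(Rational(1, 22), w)) (Function('m')(w) = Add(Mul(28, Pow(w, -1)), Mul(w, Rational(1, 22))) = Add(Mul(28, Pow(w, -1)), Mul(Rational(1, 22), w)))
Pow(Add(54955, Add(Add(22027, Function('m')(-118)), 4761)), -1) = Pow(Add(54955, Add(Add(22027, Add(Mul(28, Pow(-118, -1)), Mul(Rational(1, 22), -118))), 4761)), -1) = Pow(Add(54955, Add(Add(22027, Add(Mul(28, Rational(-1, 118)), Rational(-59, 11))), 4761)), -1) = Pow(Add(54955, Add(Add(22027, Add(Rational(-14, 59), Rational(-59, 11))), 4761)), -1) = Pow(Add(54955, Add(Add(22027, Rational(-3635, 649)), 4761)), -1) = Pow(Add(54955, Add(Rational(14291888, 649), 4761)), -1) = Pow(Add(54955, Rational(17381777, 649)), -1) = Pow(Rational(53047572, 649), -1) = Rational(649, 53047572)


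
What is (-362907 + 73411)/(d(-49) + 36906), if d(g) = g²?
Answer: -289496/39307 ≈ -7.3650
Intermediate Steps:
(-362907 + 73411)/(d(-49) + 36906) = (-362907 + 73411)/((-49)² + 36906) = -289496/(2401 + 36906) = -289496/39307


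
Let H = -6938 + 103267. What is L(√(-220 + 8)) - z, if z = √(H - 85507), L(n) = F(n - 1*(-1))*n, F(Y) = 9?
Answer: -√10822 + 18*I*√53 ≈ -104.03 + 131.04*I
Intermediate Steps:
L(n) = 9*n
H = 96329
z = √10822 (z = √(96329 - 85507) = √10822 ≈ 104.03)
L(√(-220 + 8)) - z = 9*√(-220 + 8) - √10822 = 9*√(-212) - √10822 = 9*(2*I*√53) - √10822 = 18*I*√53 - √10822 = -√10822 + 18*I*√53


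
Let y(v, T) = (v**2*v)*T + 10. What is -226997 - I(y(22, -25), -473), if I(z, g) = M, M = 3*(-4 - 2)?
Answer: -226979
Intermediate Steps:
y(v, T) = 10 + T*v**3 (y(v, T) = v**3*T + 10 = T*v**3 + 10 = 10 + T*v**3)
M = -18 (M = 3*(-6) = -18)
I(z, g) = -18
-226997 - I(y(22, -25), -473) = -226997 - 1*(-18) = -226997 + 18 = -226979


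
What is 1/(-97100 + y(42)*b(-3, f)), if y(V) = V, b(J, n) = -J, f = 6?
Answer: -1/96974 ≈ -1.0312e-5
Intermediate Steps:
1/(-97100 + y(42)*b(-3, f)) = 1/(-97100 + 42*(-1*(-3))) = 1/(-97100 + 42*3) = 1/(-97100 + 126) = 1/(-96974) = -1/96974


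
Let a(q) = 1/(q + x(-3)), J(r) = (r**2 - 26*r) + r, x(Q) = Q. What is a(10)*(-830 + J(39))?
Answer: -284/7 ≈ -40.571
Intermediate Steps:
J(r) = r**2 - 25*r
a(q) = 1/(-3 + q) (a(q) = 1/(q - 3) = 1/(-3 + q))
a(10)*(-830 + J(39)) = (-830 + 39*(-25 + 39))/(-3 + 10) = (-830 + 39*14)/7 = (-830 + 546)/7 = (1/7)*(-284) = -284/7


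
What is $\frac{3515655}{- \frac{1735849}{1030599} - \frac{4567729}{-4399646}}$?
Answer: $- \frac{15940931696711319870}{2929624169783} \approx -5.4413 \cdot 10^{6}$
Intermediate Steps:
$\frac{3515655}{- \frac{1735849}{1030599} - \frac{4567729}{-4399646}} = \frac{3515655}{\left(-1735849\right) \frac{1}{1030599} - - \frac{4567729}{4399646}} = \frac{3515655}{- \frac{1735849}{1030599} + \frac{4567729}{4399646}} = \frac{3515655}{- \frac{2929624169783}{4534270767954}} = 3515655 \left(- \frac{4534270767954}{2929624169783}\right) = - \frac{15940931696711319870}{2929624169783}$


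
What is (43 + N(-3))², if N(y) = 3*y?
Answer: 1156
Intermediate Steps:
(43 + N(-3))² = (43 + 3*(-3))² = (43 - 9)² = 34² = 1156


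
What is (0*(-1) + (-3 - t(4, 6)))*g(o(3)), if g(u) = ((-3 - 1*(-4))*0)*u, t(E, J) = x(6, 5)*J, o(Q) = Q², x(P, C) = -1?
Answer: 0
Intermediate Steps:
t(E, J) = -J
g(u) = 0 (g(u) = ((-3 + 4)*0)*u = (1*0)*u = 0*u = 0)
(0*(-1) + (-3 - t(4, 6)))*g(o(3)) = (0*(-1) + (-3 - (-1)*6))*0 = (0 + (-3 - 1*(-6)))*0 = (0 + (-3 + 6))*0 = (0 + 3)*0 = 3*0 = 0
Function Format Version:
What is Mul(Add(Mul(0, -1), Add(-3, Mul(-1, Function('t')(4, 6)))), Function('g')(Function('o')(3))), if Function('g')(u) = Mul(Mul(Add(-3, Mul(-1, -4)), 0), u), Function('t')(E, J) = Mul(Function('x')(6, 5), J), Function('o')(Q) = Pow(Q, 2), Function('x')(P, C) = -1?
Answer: 0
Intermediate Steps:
Function('t')(E, J) = Mul(-1, J)
Function('g')(u) = 0 (Function('g')(u) = Mul(Mul(Add(-3, 4), 0), u) = Mul(Mul(1, 0), u) = Mul(0, u) = 0)
Mul(Add(Mul(0, -1), Add(-3, Mul(-1, Function('t')(4, 6)))), Function('g')(Function('o')(3))) = Mul(Add(Mul(0, -1), Add(-3, Mul(-1, Mul(-1, 6)))), 0) = Mul(Add(0, Add(-3, Mul(-1, -6))), 0) = Mul(Add(0, Add(-3, 6)), 0) = Mul(Add(0, 3), 0) = Mul(3, 0) = 0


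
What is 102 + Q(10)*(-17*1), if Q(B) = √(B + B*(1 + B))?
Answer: 102 - 34*√30 ≈ -84.226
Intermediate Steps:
102 + Q(10)*(-17*1) = 102 + √(10*(2 + 10))*(-17*1) = 102 + √(10*12)*(-17) = 102 + √120*(-17) = 102 + (2*√30)*(-17) = 102 - 34*√30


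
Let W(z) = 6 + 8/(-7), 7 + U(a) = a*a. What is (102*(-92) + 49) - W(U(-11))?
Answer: -65379/7 ≈ -9339.9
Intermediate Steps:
U(a) = -7 + a**2 (U(a) = -7 + a*a = -7 + a**2)
W(z) = 34/7 (W(z) = 6 - 1/7*8 = 6 - 8/7 = 34/7)
(102*(-92) + 49) - W(U(-11)) = (102*(-92) + 49) - 1*34/7 = (-9384 + 49) - 34/7 = -9335 - 34/7 = -65379/7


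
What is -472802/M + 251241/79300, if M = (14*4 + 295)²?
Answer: -503081243/751526100 ≈ -0.66941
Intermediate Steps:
M = 123201 (M = (56 + 295)² = 351² = 123201)
-472802/M + 251241/79300 = -472802/123201 + 251241/79300 = -503081243/751526100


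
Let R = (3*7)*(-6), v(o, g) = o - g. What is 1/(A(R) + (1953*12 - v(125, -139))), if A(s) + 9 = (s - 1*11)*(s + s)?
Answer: 1/57687 ≈ 1.7335e-5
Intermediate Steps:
R = -126 (R = 21*(-6) = -126)
A(s) = -9 + 2*s*(-11 + s) (A(s) = -9 + (s - 1*11)*(s + s) = -9 + (s - 11)*(2*s) = -9 + (-11 + s)*(2*s) = -9 + 2*s*(-11 + s))
1/(A(R) + (1953*12 - v(125, -139))) = 1/((-9 - 22*(-126) + 2*(-126)**2) + (1953*12 - (125 - 1*(-139)))) = 1/((-9 + 2772 + 2*15876) + (23436 - (125 + 139))) = 1/((-9 + 2772 + 31752) + (23436 - 1*264)) = 1/(34515 + (23436 - 264)) = 1/(34515 + 23172) = 1/57687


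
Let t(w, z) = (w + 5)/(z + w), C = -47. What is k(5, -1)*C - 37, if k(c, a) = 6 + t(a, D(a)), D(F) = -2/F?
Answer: -507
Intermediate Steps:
t(w, z) = (5 + w)/(w + z)
k(c, a) = 6 + (5 + a)/(a - 2/a)
k(5, -1)*C - 37 = ((-12 + 5*(-1) + 7*(-1)**2)/(-2 + (-1)**2))*(-47) - 37 = ((-12 - 5 + 7*1)/(-2 + 1))*(-47) - 37 = ((-12 - 5 + 7)/(-1))*(-47) - 37 = -1*(-10)*(-47) - 37 = 10*(-47) - 37 = -470 - 37 = -507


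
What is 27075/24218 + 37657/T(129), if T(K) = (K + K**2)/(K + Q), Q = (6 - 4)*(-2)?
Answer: 5722560050/20306793 ≈ 281.81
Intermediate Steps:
Q = -4 (Q = 2*(-2) = -4)
T(K) = (K + K**2)/(-4 + K) (T(K) = (K + K**2)/(K - 4) = (K + K**2)/(-4 + K))
27075/24218 + 37657/T(129) = 27075/24218 + 37657/((129*(1 + 129)/(-4 + 129))) = 27075*(1/24218) + 37657/((129*130/125)) = 27075/24218 + 37657/((129*(1/125)*130)) = 27075/24218 + 37657/(3354/25) = 27075/24218 + 37657*(25/3354) = 27075/24218 + 941425/3354 = 5722560050/20306793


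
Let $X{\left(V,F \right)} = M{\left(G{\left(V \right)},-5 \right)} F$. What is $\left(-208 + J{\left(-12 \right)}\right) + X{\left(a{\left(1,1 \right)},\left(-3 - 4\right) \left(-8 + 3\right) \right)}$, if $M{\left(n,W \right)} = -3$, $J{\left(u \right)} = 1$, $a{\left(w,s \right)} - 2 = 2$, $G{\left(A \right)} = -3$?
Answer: $-312$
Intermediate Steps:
$a{\left(w,s \right)} = 4$ ($a{\left(w,s \right)} = 2 + 2 = 4$)
$X{\left(V,F \right)} = - 3 F$
$\left(-208 + J{\left(-12 \right)}\right) + X{\left(a{\left(1,1 \right)},\left(-3 - 4\right) \left(-8 + 3\right) \right)} = \left(-208 + 1\right) - 3 \left(-3 - 4\right) \left(-8 + 3\right) = -207 - 3 \left(\left(-7\right) \left(-5\right)\right) = -207 - 105 = -312$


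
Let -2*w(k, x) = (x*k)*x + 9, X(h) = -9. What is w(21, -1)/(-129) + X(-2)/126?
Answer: 27/602 ≈ 0.044850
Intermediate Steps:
w(k, x) = -9/2 - k*x²/2 (w(k, x) = -((x*k)*x + 9)/2 = -((k*x)*x + 9)/2 = -(k*x² + 9)/2 = -(9 + k*x²)/2 = -9/2 - k*x²/2)
w(21, -1)/(-129) + X(-2)/126 = (-9/2 - ½*21*(-1)²)/(-129) - 9/126 = (-9/2 - ½*21*1)*(-1/129) - 9*1/126 = (-9/2 - 21/2)*(-1/129) - 1/14 = -15*(-1/129) - 1/14 = 5/43 - 1/14 = 27/602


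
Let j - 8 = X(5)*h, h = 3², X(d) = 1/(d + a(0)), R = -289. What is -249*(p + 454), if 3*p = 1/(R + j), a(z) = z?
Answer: -157811801/1396 ≈ -1.1305e+5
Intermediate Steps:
X(d) = 1/d (X(d) = 1/(d + 0) = 1/d)
h = 9
j = 49/5 (j = 8 + 9/5 = 49/5 ≈ 9.8000)
p = -5/4188 (p = 1/(3*(-289 + 49/5)) = 1/(3*(-1396/5)) = (⅓)*(-5/1396) = -5/4188 ≈ -0.0011939)
-249*(p + 454) = -249*(-5/4188 + 454) = -249*1901347/4188 = -157811801/1396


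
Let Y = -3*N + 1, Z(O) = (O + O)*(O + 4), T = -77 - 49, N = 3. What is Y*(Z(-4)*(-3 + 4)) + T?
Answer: -126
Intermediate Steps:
T = -126
Z(O) = 2*O*(4 + O) (Z(O) = (2*O)*(4 + O) = 2*O*(4 + O))
Y = -8 (Y = -3*3 + 1 = -9 + 1 = -8)
Y*(Z(-4)*(-3 + 4)) + T = -8*2*(-4)*(4 - 4)*(-3 + 4) - 126 = -8*2*(-4)*0 - 126 = -0 - 126 = -8*0 - 126 = 0 - 126 = -126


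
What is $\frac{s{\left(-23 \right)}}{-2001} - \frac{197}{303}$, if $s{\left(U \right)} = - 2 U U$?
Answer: $- \frac{1067}{8787} \approx -0.12143$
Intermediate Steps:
$s{\left(U \right)} = - 2 U^{2}$
$\frac{s{\left(-23 \right)}}{-2001} - \frac{197}{303} = \frac{\left(-2\right) \left(-23\right)^{2}}{-2001} - \frac{197}{303} = \left(-2\right) 529 \left(- \frac{1}{2001}\right) - \frac{197}{303} = \left(-1058\right) \left(- \frac{1}{2001}\right) - \frac{197}{303} = \frac{46}{87} - \frac{197}{303} = - \frac{1067}{8787}$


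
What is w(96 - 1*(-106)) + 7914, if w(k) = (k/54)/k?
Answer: 427357/54 ≈ 7914.0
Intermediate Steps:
w(k) = 1/54 (w(k) = (k*(1/54))/k = (k/54)/k = 1/54)
w(96 - 1*(-106)) + 7914 = 1/54 + 7914 = 427357/54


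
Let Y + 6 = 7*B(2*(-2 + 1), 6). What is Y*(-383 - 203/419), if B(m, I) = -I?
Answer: 7712640/419 ≈ 18407.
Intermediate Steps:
Y = -48 (Y = -6 + 7*(-1*6) = -6 + 7*(-6) = -6 - 42 = -48)
Y*(-383 - 203/419) = -48*(-383 - 203/419) = -48*(-160680/419) = 7712640/419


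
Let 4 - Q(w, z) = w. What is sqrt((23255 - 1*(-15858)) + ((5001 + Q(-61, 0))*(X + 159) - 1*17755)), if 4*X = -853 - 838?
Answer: I*sqrt(5259198)/2 ≈ 1146.6*I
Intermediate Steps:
X = -1691/4 (X = (-853 - 838)/4 = (1/4)*(-1691) = -1691/4 ≈ -422.75)
Q(w, z) = 4 - w
sqrt((23255 - 1*(-15858)) + ((5001 + Q(-61, 0))*(X + 159) - 1*17755)) = sqrt((23255 - 1*(-15858)) + ((5001 + (4 - 1*(-61)))*(-1691/4 + 159) - 1*17755)) = sqrt((23255 + 15858) + ((5001 + (4 + 61))*(-1055/4) - 17755)) = sqrt(39113 + ((5001 + 65)*(-1055/4) - 17755)) = sqrt(39113 + (5066*(-1055/4) - 17755)) = sqrt(39113 + (-2672315/2 - 17755)) = sqrt(39113 - 2707825/2) = sqrt(-2629599/2) = I*sqrt(5259198)/2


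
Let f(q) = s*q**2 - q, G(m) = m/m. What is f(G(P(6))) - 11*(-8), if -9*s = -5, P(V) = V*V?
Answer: 788/9 ≈ 87.556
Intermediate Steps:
P(V) = V**2
s = 5/9 (s = -1/9*(-5) = 5/9 ≈ 0.55556)
G(m) = 1
f(q) = -q + 5*q**2/9 (f(q) = 5*q**2/9 - q = -q + 5*q**2/9)
f(G(P(6))) - 11*(-8) = (1/9)*1*(-9 + 5*1) - 11*(-8) = (1/9)*1*(-9 + 5) + 88 = (1/9)*1*(-4) + 88 = -4/9 + 88 = 788/9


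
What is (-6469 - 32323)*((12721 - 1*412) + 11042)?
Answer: -905831992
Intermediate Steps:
(-6469 - 32323)*((12721 - 1*412) + 11042) = -38792*((12721 - 412) + 11042) = -38792*(12309 + 11042) = -38792*23351 = -905831992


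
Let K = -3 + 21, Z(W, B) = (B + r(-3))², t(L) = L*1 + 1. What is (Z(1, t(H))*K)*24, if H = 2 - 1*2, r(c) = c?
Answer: 1728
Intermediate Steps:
H = 0 (H = 2 - 2 = 0)
t(L) = 1 + L (t(L) = L + 1 = 1 + L)
Z(W, B) = (-3 + B)² (Z(W, B) = (B - 3)² = (-3 + B)²)
K = 18
(Z(1, t(H))*K)*24 = ((-3 + (1 + 0))²*18)*24 = ((-3 + 1)²*18)*24 = ((-2)²*18)*24 = (4*18)*24 = 72*24 = 1728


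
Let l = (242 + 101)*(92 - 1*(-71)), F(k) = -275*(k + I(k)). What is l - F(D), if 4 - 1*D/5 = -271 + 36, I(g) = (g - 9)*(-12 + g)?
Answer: 386219984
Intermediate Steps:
I(g) = (-12 + g)*(-9 + g) (I(g) = (-9 + g)*(-12 + g) = (-12 + g)*(-9 + g))
D = 1195 (D = 20 - 5*(-271 + 36) = 20 - 5*(-235) = 20 + 1175 = 1195)
F(k) = -29700 - 275*k**2 + 5500*k (F(k) = -275*(k + (108 + k**2 - 21*k)) = -275*(108 + k**2 - 20*k) = -29700 - 275*k**2 + 5500*k)
l = 55909 (l = 343*(92 + 71) = 343*163 = 55909)
l - F(D) = 55909 - (-29700 - 275*1195**2 + 5500*1195) = 55909 - (-29700 - 275*1428025 + 6572500) = 55909 - (-29700 - 392706875 + 6572500) = 55909 - 1*(-386164075) = 55909 + 386164075 = 386219984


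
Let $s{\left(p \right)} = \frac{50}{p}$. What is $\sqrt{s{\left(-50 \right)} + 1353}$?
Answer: $26 \sqrt{2} \approx 36.77$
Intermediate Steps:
$\sqrt{s{\left(-50 \right)} + 1353} = \sqrt{\frac{50}{-50} + 1353} = \sqrt{50 \left(- \frac{1}{50}\right) + 1353} = \sqrt{-1 + 1353} = \sqrt{1352} = 26 \sqrt{2}$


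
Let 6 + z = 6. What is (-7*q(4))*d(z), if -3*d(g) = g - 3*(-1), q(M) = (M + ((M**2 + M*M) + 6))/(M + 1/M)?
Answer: 1176/17 ≈ 69.177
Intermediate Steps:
z = 0 (z = -6 + 6 = 0)
q(M) = (6 + M + 2*M**2)/(M + 1/M) (q(M) = (M + ((M**2 + M**2) + 6))/(M + 1/M) = (M + (2*M**2 + 6))/(M + 1/M) = (M + (6 + 2*M**2))/(M + 1/M) = (6 + M + 2*M**2)/(M + 1/M))
d(g) = -1 - g/3 (d(g) = -(g - 3*(-1))/3 = -(g + 3)/3 = -(3 + g)/3 = -1 - g/3)
(-7*q(4))*d(z) = (-28*(6 + 4 + 2*4**2)/(1 + 4**2))*(-1 - 1/3*0) = (-28*(6 + 4 + 2*16)/(1 + 16))*(-1 + 0) = -28*(6 + 4 + 32)/17*(-1) = -28*42/17*(-1) = -7*168/17*(-1) = -1176/17*(-1) = 1176/17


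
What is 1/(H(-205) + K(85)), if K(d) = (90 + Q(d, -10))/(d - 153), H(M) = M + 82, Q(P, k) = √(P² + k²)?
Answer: -574872/71462791 + 340*√293/71462791 ≈ -0.0079629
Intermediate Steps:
H(M) = 82 + M
K(d) = (90 + √(100 + d²))/(-153 + d) (K(d) = (90 + √(d² + (-10)²))/(d - 153) = (90 + √(d² + 100))/(-153 + d) = (90 + √(100 + d²))/(-153 + d))
1/(H(-205) + K(85)) = 1/((82 - 205) + (90 + √(100 + 85²))/(-153 + 85)) = 1/(-123 + (90 + √(100 + 7225))/(-68)) = 1/(-123 - (90 + √7325)/68) = 1/(-123 - (90 + 5*√293)/68) = 1/(-123 + (-45/34 - 5*√293/68)) = 1/(-4227/34 - 5*√293/68)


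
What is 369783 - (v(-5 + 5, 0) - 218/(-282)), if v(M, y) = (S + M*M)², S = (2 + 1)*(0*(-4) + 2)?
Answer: 52134218/141 ≈ 3.6975e+5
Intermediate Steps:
S = 6 (S = 3*(0 + 2) = 3*2 = 6)
v(M, y) = (6 + M²)² (v(M, y) = (6 + M*M)² = (6 + M²)²)
369783 - (v(-5 + 5, 0) - 218/(-282)) = 369783 - ((6 + (-5 + 5)²)² - 218/(-282)) = 369783 - ((6 + 0²)² - 1/282*(-218)) = 369783 - ((6 + 0)² + 109/141) = 369783 - (6² + 109/141) = 369783 - (36 + 109/141) = 369783 - 1*5185/141 = 369783 - 5185/141 = 52134218/141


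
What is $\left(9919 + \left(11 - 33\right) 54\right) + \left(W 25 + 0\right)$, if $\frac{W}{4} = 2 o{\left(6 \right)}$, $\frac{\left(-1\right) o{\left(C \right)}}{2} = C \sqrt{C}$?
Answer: $8731 - 2400 \sqrt{6} \approx 2852.2$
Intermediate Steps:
$o{\left(C \right)} = - 2 C^{\frac{3}{2}}$ ($o{\left(C \right)} = - 2 C \sqrt{C} = - 2 C^{\frac{3}{2}}$)
$W = - 96 \sqrt{6}$ ($W = 4 \cdot 2 \left(- 2 \cdot 6^{\frac{3}{2}}\right) = 4 \cdot 2 \left(- 2 \cdot 6 \sqrt{6}\right) = 4 \cdot 2 \left(- 12 \sqrt{6}\right) = 4 \left(- 24 \sqrt{6}\right) = - 96 \sqrt{6} \approx -235.15$)
$\left(9919 + \left(11 - 33\right) 54\right) + \left(W 25 + 0\right) = \left(9919 + \left(11 - 33\right) 54\right) + \left(- 96 \sqrt{6} \cdot 25 + 0\right) = \left(9919 - 1188\right) + \left(- 2400 \sqrt{6} + 0\right) = \left(9919 - 1188\right) - 2400 \sqrt{6} = 8731 - 2400 \sqrt{6}$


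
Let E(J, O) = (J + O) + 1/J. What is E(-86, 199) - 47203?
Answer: -4049741/86 ≈ -47090.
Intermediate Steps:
E(J, O) = J + O + 1/J
E(-86, 199) - 47203 = (-86 + 199 + 1/(-86)) - 47203 = (-86 + 199 - 1/86) - 47203 = 9717/86 - 47203 = -4049741/86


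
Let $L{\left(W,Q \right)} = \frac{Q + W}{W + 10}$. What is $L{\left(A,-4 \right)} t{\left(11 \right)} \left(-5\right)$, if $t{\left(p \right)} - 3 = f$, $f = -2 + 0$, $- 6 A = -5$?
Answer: $\frac{19}{13} \approx 1.4615$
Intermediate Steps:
$A = \frac{5}{6}$ ($A = \left(- \frac{1}{6}\right) \left(-5\right) = \frac{5}{6} \approx 0.83333$)
$f = -2$
$t{\left(p \right)} = 1$ ($t{\left(p \right)} = 3 - 2 = 1$)
$L{\left(W,Q \right)} = \frac{Q + W}{10 + W}$
$L{\left(A,-4 \right)} t{\left(11 \right)} \left(-5\right) = \frac{-4 + \frac{5}{6}}{10 + \frac{5}{6}} \cdot 1 \left(-5\right) = \frac{1}{\frac{65}{6}} \left(- \frac{19}{6}\right) 1 \left(-5\right) = \frac{6}{65} \left(- \frac{19}{6}\right) 1 \left(-5\right) = \left(- \frac{19}{65}\right) 1 \left(-5\right) = \left(- \frac{19}{65}\right) \left(-5\right) = \frac{19}{13}$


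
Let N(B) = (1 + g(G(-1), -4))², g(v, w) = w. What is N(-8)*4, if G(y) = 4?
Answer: 36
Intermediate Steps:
N(B) = 9 (N(B) = (1 - 4)² = (-3)² = 9)
N(-8)*4 = 9*4 = 36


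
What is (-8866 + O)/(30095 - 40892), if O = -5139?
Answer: 14005/10797 ≈ 1.2971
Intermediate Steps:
(-8866 + O)/(30095 - 40892) = (-8866 - 5139)/(30095 - 40892) = -14005/(-10797) = -14005*(-1/10797) = 14005/10797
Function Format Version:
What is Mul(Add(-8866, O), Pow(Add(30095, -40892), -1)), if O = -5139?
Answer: Rational(14005, 10797) ≈ 1.2971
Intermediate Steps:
Mul(Add(-8866, O), Pow(Add(30095, -40892), -1)) = Mul(Add(-8866, -5139), Pow(Add(30095, -40892), -1)) = Mul(-14005, Pow(-10797, -1)) = Mul(-14005, Rational(-1, 10797)) = Rational(14005, 10797)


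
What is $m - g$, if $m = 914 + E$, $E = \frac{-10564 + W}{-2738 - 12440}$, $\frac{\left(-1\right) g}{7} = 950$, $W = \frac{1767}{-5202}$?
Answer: $\frac{199092602293}{26318652} \approx 7564.7$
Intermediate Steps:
$W = - \frac{589}{1734}$ ($W = 1767 \left(- \frac{1}{5202}\right) = - \frac{589}{1734} \approx -0.33968$)
$g = -6650$ ($g = \left(-7\right) 950 = -6650$)
$E = \frac{18318565}{26318652}$ ($E = \frac{-10564 - \frac{589}{1734}}{-2738 - 12440} = - \frac{18318565}{1734 \left(-15178\right)} = \left(- \frac{18318565}{1734}\right) \left(- \frac{1}{15178}\right) = \frac{18318565}{26318652} \approx 0.69603$)
$m = \frac{24073566493}{26318652}$ ($m = 914 + \frac{18318565}{26318652} = \frac{24073566493}{26318652} \approx 914.7$)
$m - g = \frac{24073566493}{26318652} - -6650 = \frac{24073566493}{26318652} + 6650 = \frac{199092602293}{26318652}$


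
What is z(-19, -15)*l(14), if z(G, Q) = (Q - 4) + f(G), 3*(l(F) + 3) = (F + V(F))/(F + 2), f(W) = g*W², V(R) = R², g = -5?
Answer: -2508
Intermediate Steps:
f(W) = -5*W²
l(F) = -3 + (F + F²)/(3*(2 + F)) (l(F) = -3 + ((F + F²)/(F + 2))/3 = -3 + ((F + F²)/(2 + F))/3 = -3 + (F + F²)/(3*(2 + F)))
z(G, Q) = -4 + Q - 5*G² (z(G, Q) = (Q - 4) - 5*G² = (-4 + Q) - 5*G² = -4 + Q - 5*G²)
z(-19, -15)*l(14) = (-4 - 15 - 5*(-19)²)*((-18 + 14² - 8*14)/(3*(2 + 14))) = (-4 - 15 - 5*361)*((⅓)*(-18 + 196 - 112)/16) = (-4 - 15 - 1805)*((⅓)*(1/16)*66) = -1824*11/8 = -2508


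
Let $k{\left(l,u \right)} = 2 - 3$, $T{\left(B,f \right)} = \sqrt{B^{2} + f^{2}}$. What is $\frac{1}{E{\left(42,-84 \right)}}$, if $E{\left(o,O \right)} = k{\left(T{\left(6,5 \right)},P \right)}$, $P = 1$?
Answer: $-1$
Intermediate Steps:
$k{\left(l,u \right)} = -1$ ($k{\left(l,u \right)} = 2 - 3 = -1$)
$E{\left(o,O \right)} = -1$
$\frac{1}{E{\left(42,-84 \right)}} = \frac{1}{-1} = -1$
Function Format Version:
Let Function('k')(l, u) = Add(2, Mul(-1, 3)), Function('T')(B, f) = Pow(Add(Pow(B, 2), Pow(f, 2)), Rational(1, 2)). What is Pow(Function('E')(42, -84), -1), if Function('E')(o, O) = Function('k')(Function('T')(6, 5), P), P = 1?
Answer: -1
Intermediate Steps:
Function('k')(l, u) = -1 (Function('k')(l, u) = Add(2, -3) = -1)
Function('E')(o, O) = -1
Pow(Function('E')(42, -84), -1) = Pow(-1, -1) = -1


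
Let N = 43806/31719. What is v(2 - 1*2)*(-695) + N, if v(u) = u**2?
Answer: 14602/10573 ≈ 1.3811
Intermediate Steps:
N = 14602/10573 (N = 43806*(1/31719) = 14602/10573 ≈ 1.3811)
v(2 - 1*2)*(-695) + N = (2 - 1*2)**2*(-695) + 14602/10573 = (2 - 2)**2*(-695) + 14602/10573 = 0**2*(-695) + 14602/10573 = 0*(-695) + 14602/10573 = 0 + 14602/10573 = 14602/10573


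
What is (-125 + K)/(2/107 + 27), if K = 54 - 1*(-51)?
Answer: -2140/2891 ≈ -0.74023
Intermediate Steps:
K = 105 (K = 54 + 51 = 105)
(-125 + K)/(2/107 + 27) = (-125 + 105)/(2/107 + 27) = -20/(2*(1/107) + 27) = -20/(2/107 + 27) = -20/(2891/107) = (107/2891)*(-20) = -2140/2891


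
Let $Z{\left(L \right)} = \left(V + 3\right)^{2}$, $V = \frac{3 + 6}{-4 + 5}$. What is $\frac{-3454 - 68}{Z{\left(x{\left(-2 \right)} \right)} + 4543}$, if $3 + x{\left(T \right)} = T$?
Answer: $- \frac{3522}{4687} \approx -0.75144$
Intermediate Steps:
$V = 9$ ($V = \frac{9}{1} = 9 \cdot 1 = 9$)
$x{\left(T \right)} = -3 + T$
$Z{\left(L \right)} = 144$ ($Z{\left(L \right)} = \left(9 + 3\right)^{2} = 12^{2} = 144$)
$\frac{-3454 - 68}{Z{\left(x{\left(-2 \right)} \right)} + 4543} = \frac{-3454 - 68}{144 + 4543} = - \frac{3522}{4687}$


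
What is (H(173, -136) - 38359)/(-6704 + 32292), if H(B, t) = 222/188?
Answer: -3605635/2405272 ≈ -1.4991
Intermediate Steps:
H(B, t) = 111/94 (H(B, t) = 222*(1/188) = 111/94)
(H(173, -136) - 38359)/(-6704 + 32292) = (111/94 - 38359)/(-6704 + 32292) = -3605635/94/25588 = -3605635/94*1/25588 = -3605635/2405272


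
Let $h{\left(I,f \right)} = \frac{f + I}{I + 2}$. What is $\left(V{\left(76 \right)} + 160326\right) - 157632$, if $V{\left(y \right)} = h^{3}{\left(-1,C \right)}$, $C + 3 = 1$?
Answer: $2667$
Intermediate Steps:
$C = -2$ ($C = -3 + 1 = -2$)
$h{\left(I,f \right)} = \frac{I + f}{2 + I}$
$V{\left(y \right)} = -27$ ($V{\left(y \right)} = \left(\frac{-1 - 2}{2 - 1}\right)^{3} = \left(1^{-1} \left(-3\right)\right)^{3} = \left(1 \left(-3\right)\right)^{3} = \left(-3\right)^{3} = -27$)
$\left(V{\left(76 \right)} + 160326\right) - 157632 = \left(-27 + 160326\right) - 157632 = 160299 - 157632 = 2667$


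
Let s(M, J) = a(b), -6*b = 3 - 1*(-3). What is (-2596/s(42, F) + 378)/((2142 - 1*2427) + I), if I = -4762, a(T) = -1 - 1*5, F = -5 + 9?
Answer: -2432/15141 ≈ -0.16062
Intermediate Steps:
b = -1 (b = -(3 - 1*(-3))/6 = -(3 + 3)/6 = -⅙*6 = -1)
F = 4
a(T) = -6 (a(T) = -1 - 5 = -6)
s(M, J) = -6
(-2596/s(42, F) + 378)/((2142 - 1*2427) + I) = (-2596/(-6) + 378)/((2142 - 1*2427) - 4762) = (-2596*(-⅙) + 378)/((2142 - 2427) - 4762) = (1298/3 + 378)/(-285 - 4762) = (2432/3)/(-5047) = (2432/3)*(-1/5047) = -2432/15141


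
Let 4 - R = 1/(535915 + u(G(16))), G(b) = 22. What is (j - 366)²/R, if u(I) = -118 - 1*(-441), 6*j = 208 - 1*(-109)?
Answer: 105181326031/4289902 ≈ 24518.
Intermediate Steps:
j = 317/6 (j = (208 - 1*(-109))/6 = (208 + 109)/6 = (⅙)*317 = 317/6 ≈ 52.833)
u(I) = 323 (u(I) = -118 + 441 = 323)
R = 2144951/536238 (R = 4 - 1/(535915 + 323) = 4 - 1/536238 = 2144951/536238 ≈ 4.0000)
(j - 366)²/R = (317/6 - 366)²/(2144951/536238) = (-1879/6)²*(536238/2144951) = (3530641/36)*(536238/2144951) = 105181326031/4289902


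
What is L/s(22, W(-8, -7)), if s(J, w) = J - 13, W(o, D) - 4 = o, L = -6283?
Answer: -6283/9 ≈ -698.11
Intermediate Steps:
W(o, D) = 4 + o
s(J, w) = -13 + J
L/s(22, W(-8, -7)) = -6283/(-13 + 22) = -6283/9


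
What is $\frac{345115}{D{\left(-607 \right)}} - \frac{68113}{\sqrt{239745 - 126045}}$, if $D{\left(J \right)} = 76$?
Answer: $\frac{345115}{76} - \frac{68113 \sqrt{1137}}{11370} \approx 4339.0$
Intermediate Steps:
$\frac{345115}{D{\left(-607 \right)}} - \frac{68113}{\sqrt{239745 - 126045}} = \frac{345115}{76} - \frac{68113}{\sqrt{239745 - 126045}} = 345115 \cdot \frac{1}{76} - \frac{68113}{\sqrt{113700}} = \frac{345115}{76} - \frac{68113}{10 \sqrt{1137}} = \frac{345115}{76} - 68113 \frac{\sqrt{1137}}{11370} = \frac{345115}{76} - \frac{68113 \sqrt{1137}}{11370}$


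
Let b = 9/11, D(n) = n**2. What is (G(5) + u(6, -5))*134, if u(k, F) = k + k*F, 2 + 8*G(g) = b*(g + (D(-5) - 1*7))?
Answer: -129109/44 ≈ -2934.3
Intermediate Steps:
b = 9/11 (b = 9*(1/11) = 9/11 ≈ 0.81818)
G(g) = 35/22 + 9*g/88 (G(g) = -1/4 + (9*(g + ((-5)**2 - 1*7))/11)/8 = -1/4 + (9*(g + (25 - 7))/11)/8 = -1/4 + (9*(g + 18)/11)/8 = -1/4 + (9*(18 + g)/11)/8 = -1/4 + (162/11 + 9*g/11)/8 = -1/4 + (81/44 + 9*g/88) = 35/22 + 9*g/88)
u(k, F) = k + F*k
(G(5) + u(6, -5))*134 = ((35/22 + (9/88)*5) + 6*(1 - 5))*134 = ((35/22 + 45/88) + 6*(-4))*134 = (185/88 - 24)*134 = -1927/88*134 = -129109/44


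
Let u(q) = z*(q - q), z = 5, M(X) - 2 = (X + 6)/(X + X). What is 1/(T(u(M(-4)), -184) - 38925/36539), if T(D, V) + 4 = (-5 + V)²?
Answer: 36539/1305024538 ≈ 2.7999e-5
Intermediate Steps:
M(X) = 2 + (6 + X)/(2*X) (M(X) = 2 + (X + 6)/(X + X) = 2 + (6 + X)/((2*X)) = 2 + (6 + X)*(1/(2*X)) = 2 + (6 + X)/(2*X))
u(q) = 0 (u(q) = 5*(q - q) = 5*0 = 0)
T(D, V) = -4 + (-5 + V)²
1/(T(u(M(-4)), -184) - 38925/36539) = 1/((-4 + (-5 - 184)²) - 38925/36539) = 1/((-4 + (-189)²) - 38925*1/36539) = 1/((-4 + 35721) - 38925/36539) = 1/(35717 - 38925/36539) = 1/(1305024538/36539) = 36539/1305024538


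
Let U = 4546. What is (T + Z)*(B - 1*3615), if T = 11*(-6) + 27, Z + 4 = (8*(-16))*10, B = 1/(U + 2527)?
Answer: 33827646762/7073 ≈ 4.7826e+6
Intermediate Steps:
B = 1/7073 (B = 1/(4546 + 2527) = 1/7073 ≈ 0.00014138)
Z = -1284 (Z = -4 + (8*(-16))*10 = -4 - 128*10 = -4 - 1280 = -1284)
T = -39 (T = -66 + 27 = -39)
(T + Z)*(B - 1*3615) = (-39 - 1284)*(1/7073 - 1*3615) = -1323*(1/7073 - 3615) = -1323*(-25568894/7073) = 33827646762/7073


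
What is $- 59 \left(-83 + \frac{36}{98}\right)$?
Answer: $\frac{238891}{49} \approx 4875.3$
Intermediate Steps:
$- 59 \left(-83 + \frac{36}{98}\right) = - 59 \left(-83 + 36 \cdot \frac{1}{98}\right) = - 59 \left(-83 + \frac{18}{49}\right) = \left(-59\right) \left(- \frac{4049}{49}\right) = \frac{238891}{49}$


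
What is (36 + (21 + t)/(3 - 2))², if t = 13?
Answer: 4900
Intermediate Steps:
(36 + (21 + t)/(3 - 2))² = (36 + (21 + 13)/(3 - 2))² = (36 + 34/1)² = (36 + 34*1)² = (36 + 34)² = 70² = 4900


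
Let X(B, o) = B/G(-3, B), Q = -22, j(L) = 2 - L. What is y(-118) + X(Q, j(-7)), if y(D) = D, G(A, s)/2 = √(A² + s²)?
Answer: -118 - 11*√493/493 ≈ -118.50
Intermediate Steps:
G(A, s) = 2*√(A² + s²)
X(B, o) = B/(2*√(9 + B²)) (X(B, o) = B/((2*√((-3)² + B²))) = B/((2*√(9 + B²))) = B*(1/(2*√(9 + B²))) = B/(2*√(9 + B²)))
y(-118) + X(Q, j(-7)) = -118 + (½)*(-22)/√(9 + (-22)²) = -118 + (½)*(-22)/√(9 + 484) = -118 + (½)*(-22)/√493 = -118 + (½)*(-22)*(√493/493) = -118 - 11*√493/493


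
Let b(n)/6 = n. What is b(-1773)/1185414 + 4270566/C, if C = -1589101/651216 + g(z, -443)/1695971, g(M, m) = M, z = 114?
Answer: -931853683388128684405275/532447461908950343 ≈ -1.7501e+6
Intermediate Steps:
b(n) = 6*n
C = -2694994973447/1104443450736 (C = -1589101/651216 + 114/1695971 = -2694994973447/1104443450736 ≈ -2.4401)
b(-1773)/1185414 + 4270566/C = (6*(-1773))/1185414 + 4270566/(-2694994973447/1104443450736) = -10638*1/1185414 + 4270566*(-1104443450736/2694994973447) = -1773/197569 - 4716598649635836576/2694994973447 = -931853683388128684405275/532447461908950343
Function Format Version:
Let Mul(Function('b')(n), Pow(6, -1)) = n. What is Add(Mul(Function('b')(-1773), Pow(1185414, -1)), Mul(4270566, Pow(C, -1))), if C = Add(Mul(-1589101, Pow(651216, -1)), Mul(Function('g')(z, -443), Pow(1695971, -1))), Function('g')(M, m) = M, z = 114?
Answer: Rational(-931853683388128684405275, 532447461908950343) ≈ -1.7501e+6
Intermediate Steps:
Function('b')(n) = Mul(6, n)
C = Rational(-2694994973447, 1104443450736) (C = Add(Mul(-1589101, Pow(651216, -1)), Mul(114, Pow(1695971, -1))) = Add(Mul(-1589101, Rational(1, 651216)), Mul(114, Rational(1, 1695971))) = Add(Rational(-1589101, 651216), Rational(114, 1695971)) = Rational(-2694994973447, 1104443450736) ≈ -2.4401)
Add(Mul(Function('b')(-1773), Pow(1185414, -1)), Mul(4270566, Pow(C, -1))) = Add(Mul(Mul(6, -1773), Pow(1185414, -1)), Mul(4270566, Pow(Rational(-2694994973447, 1104443450736), -1))) = Add(Mul(-10638, Rational(1, 1185414)), Mul(4270566, Rational(-1104443450736, 2694994973447))) = Add(Rational(-1773, 197569), Rational(-4716598649635836576, 2694994973447)) = Rational(-931853683388128684405275, 532447461908950343)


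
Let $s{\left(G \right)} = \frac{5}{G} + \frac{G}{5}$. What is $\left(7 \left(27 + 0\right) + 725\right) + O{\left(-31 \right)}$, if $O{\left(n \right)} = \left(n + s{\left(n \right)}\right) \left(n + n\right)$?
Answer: $\frac{16152}{5} \approx 3230.4$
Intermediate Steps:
$s{\left(G \right)} = \frac{5}{G} + \frac{G}{5}$ ($s{\left(G \right)} = \frac{5}{G} + G \frac{1}{5} = \frac{5}{G} + \frac{G}{5}$)
$O{\left(n \right)} = 2 n \left(\frac{5}{n} + \frac{6 n}{5}\right)$ ($O{\left(n \right)} = \left(n + \left(\frac{5}{n} + \frac{n}{5}\right)\right) \left(n + n\right) = \left(\frac{5}{n} + \frac{6 n}{5}\right) 2 n = 2 n \left(\frac{5}{n} + \frac{6 n}{5}\right)$)
$\left(7 \left(27 + 0\right) + 725\right) + O{\left(-31 \right)} = \left(7 \left(27 + 0\right) + 725\right) + \left(10 + \frac{12 \left(-31\right)^{2}}{5}\right) = \left(7 \cdot 27 + 725\right) + \left(10 + \frac{12}{5} \cdot 961\right) = \left(189 + 725\right) + \left(10 + \frac{11532}{5}\right) = 914 + \frac{11582}{5} = \frac{16152}{5}$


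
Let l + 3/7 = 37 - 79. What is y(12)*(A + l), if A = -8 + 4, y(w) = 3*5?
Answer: -4875/7 ≈ -696.43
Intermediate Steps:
y(w) = 15
l = -297/7 (l = -3/7 + (37 - 79) = -3/7 - 42 = -297/7 ≈ -42.429)
A = -4
y(12)*(A + l) = 15*(-4 - 297/7) = 15*(-325/7) = -4875/7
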